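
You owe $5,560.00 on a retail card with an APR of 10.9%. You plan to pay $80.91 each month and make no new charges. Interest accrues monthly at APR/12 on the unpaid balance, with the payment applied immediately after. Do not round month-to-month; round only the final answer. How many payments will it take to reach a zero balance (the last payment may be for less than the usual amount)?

109 payments

Monthly rate r = 10.9%/12 = 0.908333% = 0.00908333.
Recurrence: B ← B·(1+r) − $80.91.
Month 1: interest $50.50; balance after payment $5,529.59.
Month 2: interest $50.23; balance after payment $5,498.91.
Closed form: n = −ln(1 − rB₀/P)/ln(1+r) = −ln(0.37581)/ln(1.00908) ≈ 108.233, so the balance reaches zero during payment 109.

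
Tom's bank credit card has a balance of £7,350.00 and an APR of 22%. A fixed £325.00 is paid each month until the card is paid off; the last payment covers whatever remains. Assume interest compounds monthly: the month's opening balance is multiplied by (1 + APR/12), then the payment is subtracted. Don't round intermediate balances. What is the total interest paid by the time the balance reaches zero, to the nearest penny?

Monthly rate r = 22%/12 = 1.83333% = 0.0183333.
Payoff takes n = ⌈−ln(1 − rB₀/P)/ln(1+r)⌉ = ⌈29.475⌉ = 30 payments; the last is £155.20.
Total paid = 29·£325.00 + £155.20 = £9,580.20.
Total interest = total paid − principal = £9,580.20 − £7,350.00 = £2,230.20.

£2,230.20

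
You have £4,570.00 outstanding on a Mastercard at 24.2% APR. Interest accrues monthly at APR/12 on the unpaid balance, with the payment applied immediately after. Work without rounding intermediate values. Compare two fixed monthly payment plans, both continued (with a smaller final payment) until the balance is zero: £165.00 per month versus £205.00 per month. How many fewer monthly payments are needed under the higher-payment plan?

Monthly rate r = 24.2%/12 = 2.01667% = 0.0201667.
At £165.00/mo: n = ⌈−ln(1 − rB₀/P)/ln(1+r)⌉ = 41 payments (last £157.61); total interest = total paid − £4,570.00 = £2,187.61.
At £205.00/mo: 30 payments (last £185.40); total interest £1,560.40.
Payments saved = 41 − 30 = 11.

11 fewer payments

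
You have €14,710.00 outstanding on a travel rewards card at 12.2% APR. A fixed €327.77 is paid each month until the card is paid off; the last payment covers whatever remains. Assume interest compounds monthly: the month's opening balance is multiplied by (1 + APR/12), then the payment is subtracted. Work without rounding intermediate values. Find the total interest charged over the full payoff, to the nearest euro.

€5,034

Monthly rate r = 12.2%/12 = 1.01667% = 0.0101667.
Payoff takes n = ⌈−ln(1 − rB₀/P)/ln(1+r)⌉ = ⌈60.236⌉ = 61 payments; the last is €77.51.
Total paid = 60·€327.77 + €77.51 = €19,743.71.
Total interest = total paid − principal = €19,743.71 − €14,710.00 = €5,033.71.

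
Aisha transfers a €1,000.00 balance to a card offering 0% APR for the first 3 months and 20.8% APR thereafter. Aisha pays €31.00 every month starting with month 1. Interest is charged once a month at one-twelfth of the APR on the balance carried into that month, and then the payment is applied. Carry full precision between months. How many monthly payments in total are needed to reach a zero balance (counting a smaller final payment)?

45 months

Promo months 1–3 at r₀ = 0%/12 = 0; months 4+ at r₁ = 20.8%/12 = 0.0173333.
After month 3 (no interest yet): B = €1,000.00 − 3·€31.00 = €907.00.
Then at r₁ with €31.00/mo: n₂ = −ln(1 − r₁·B/P)/ln(1+r₁) ≈ 41.17 → 42 more payments.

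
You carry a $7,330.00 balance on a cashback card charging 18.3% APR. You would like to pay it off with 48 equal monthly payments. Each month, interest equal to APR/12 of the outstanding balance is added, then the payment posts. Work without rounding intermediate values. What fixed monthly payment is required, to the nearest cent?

$216.47

Monthly rate r = 18.3%/12 = 1.525% = 0.01525.
Level-payment amortization: P = B₀·r / (1 − (1+r)^(−n)) = 7330.00·0.01525 / (1 − 1.01525^(−48)).
Denominator 1 − (1+r)^(−48) = 0.516389092.
P = 111.783 / 0.516389092 ≈ 216.47.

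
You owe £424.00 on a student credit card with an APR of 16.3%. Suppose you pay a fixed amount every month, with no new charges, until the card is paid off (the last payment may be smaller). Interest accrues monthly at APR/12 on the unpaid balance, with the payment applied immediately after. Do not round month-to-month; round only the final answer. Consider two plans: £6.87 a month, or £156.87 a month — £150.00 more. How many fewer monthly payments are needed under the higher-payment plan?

Monthly rate r = 16.3%/12 = 1.35833% = 0.0135833.
At £6.87/mo: n = ⌈−ln(1 − rB₀/P)/ln(1+r)⌉ = 136 payments (last £0.41); total interest = total paid − £424.00 = £503.86.
At £156.87/mo: 3 payments (last £121.35); total interest £11.09.
Payments saved = 136 − 3 = 133.

133 fewer payments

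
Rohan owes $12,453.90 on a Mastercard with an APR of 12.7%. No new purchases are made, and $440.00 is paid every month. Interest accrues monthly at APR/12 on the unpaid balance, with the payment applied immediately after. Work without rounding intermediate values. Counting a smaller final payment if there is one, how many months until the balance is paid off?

34 months

Monthly rate r = 12.7%/12 = 1.05833% = 0.0105833.
Recurrence: B ← B·(1+r) − $440.00.
Month 1: interest $131.80; balance after payment $12,145.70.
Month 2: interest $128.54; balance after payment $11,834.25.
Closed form: n = −ln(1 − rB₀/P)/ln(1+r) = −ln(0.70045)/ln(1.01058) ≈ 33.819, so the balance reaches zero during payment 34.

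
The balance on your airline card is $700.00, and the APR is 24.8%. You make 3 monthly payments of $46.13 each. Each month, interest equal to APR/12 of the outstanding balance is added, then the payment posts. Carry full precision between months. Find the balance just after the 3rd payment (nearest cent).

$603.03

Monthly rate r = 24.8%/12 = 2.06667% = 0.0206667.
Each month: B ← B·(1+r) − $46.13.
Month 1: interest $14.47; balance after payment $668.34.
Month 2: interest $13.81; balance after payment $636.02.
Month 3: interest $13.14; balance after payment $603.03.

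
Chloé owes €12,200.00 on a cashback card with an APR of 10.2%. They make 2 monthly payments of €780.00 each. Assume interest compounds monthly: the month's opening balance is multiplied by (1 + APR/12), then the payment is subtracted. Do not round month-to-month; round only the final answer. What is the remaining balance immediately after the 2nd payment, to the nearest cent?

Monthly rate r = 10.2%/12 = 0.85% = 0.0085.
Each month: B ← B·(1+r) − €780.00.
Month 1: interest €103.70; balance after payment €11,523.70.
Month 2: interest €97.95; balance after payment €10,841.65.

€10,841.65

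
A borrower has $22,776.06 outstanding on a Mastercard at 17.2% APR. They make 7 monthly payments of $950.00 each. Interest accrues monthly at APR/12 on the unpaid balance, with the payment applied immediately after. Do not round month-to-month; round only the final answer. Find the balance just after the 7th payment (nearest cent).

Monthly rate r = 17.2%/12 = 1.43333% = 0.0143333.
Each month: B ← B·(1+r) − $950.00.
Month 1: interest $326.46; balance after payment $22,152.52.
Month 2: interest $317.52; balance after payment $21,520.04.
Month 3: interest $308.45; balance after payment $20,878.49.
Month 4: interest $299.26; balance after payment $20,227.75.
Month 5: interest $289.93; balance after payment $19,567.68.
Month 6: interest $280.47; balance after payment $18,898.15.
Month 7: interest $270.87; balance after payment $18,219.02.

$18,219.02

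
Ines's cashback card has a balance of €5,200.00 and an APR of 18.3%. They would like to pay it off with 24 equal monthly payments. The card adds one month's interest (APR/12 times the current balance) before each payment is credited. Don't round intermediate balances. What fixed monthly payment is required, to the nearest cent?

Monthly rate r = 18.3%/12 = 1.525% = 0.01525.
Level-payment amortization: P = B₀·r / (1 − (1+r)^(−n)) = 5200.00·0.01525 / (1 − 1.01525^(−24)).
Denominator 1 − (1+r)^(−24) = 0.304578611.
P = 79.3 / 0.304578611 ≈ 260.36.

€260.36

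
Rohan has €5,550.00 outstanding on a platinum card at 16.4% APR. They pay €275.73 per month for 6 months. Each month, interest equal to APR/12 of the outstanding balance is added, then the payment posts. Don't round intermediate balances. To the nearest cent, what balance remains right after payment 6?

€4,308.99

Monthly rate r = 16.4%/12 = 1.36667% = 0.0136667.
Each month: B ← B·(1+r) − €275.73.
Month 1: interest €75.85; balance after payment €5,350.12.
Month 2: interest €73.12; balance after payment €5,147.51.
Month 3: interest €70.35; balance after payment €4,942.13.
Month 4: interest €67.54; balance after payment €4,733.94.
Month 5: interest €64.70; balance after payment €4,522.91.
Month 6: interest €61.81; balance after payment €4,308.99.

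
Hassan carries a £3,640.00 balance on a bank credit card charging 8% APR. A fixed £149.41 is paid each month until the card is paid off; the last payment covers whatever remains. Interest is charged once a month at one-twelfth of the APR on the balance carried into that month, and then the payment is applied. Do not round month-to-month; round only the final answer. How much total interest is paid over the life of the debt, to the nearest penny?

Monthly rate r = 8%/12 = 0.666667% = 0.00666667.
Payoff takes n = ⌈−ln(1 − rB₀/P)/ln(1+r)⌉ = ⌈26.674⌉ = 27 payments; the last is £100.76.
Total paid = 26·£149.41 + £100.76 = £3,985.42.
Total interest = total paid − principal = £3,985.42 − £3,640.00 = £345.42.

£345.42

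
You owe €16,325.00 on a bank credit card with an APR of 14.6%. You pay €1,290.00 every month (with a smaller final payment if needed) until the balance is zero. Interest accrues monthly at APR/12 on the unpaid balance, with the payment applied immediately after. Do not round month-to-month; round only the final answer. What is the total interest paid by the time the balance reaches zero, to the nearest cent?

€1,511.53

Monthly rate r = 14.6%/12 = 1.21667% = 0.0121667.
Payoff takes n = ⌈−ln(1 − rB₀/P)/ln(1+r)⌉ = ⌈13.826⌉ = 14 payments; the last is €1,066.53.
Total paid = 13·€1,290.00 + €1,066.53 = €17,836.53.
Total interest = total paid − principal = €17,836.53 − €16,325.00 = €1,511.53.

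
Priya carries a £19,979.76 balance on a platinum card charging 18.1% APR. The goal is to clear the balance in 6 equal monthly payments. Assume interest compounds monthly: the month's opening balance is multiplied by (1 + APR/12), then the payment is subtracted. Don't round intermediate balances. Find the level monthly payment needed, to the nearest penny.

£3,507.95

Monthly rate r = 18.1%/12 = 1.50833% = 0.0150833.
Level-payment amortization: P = B₀·r / (1 − (1+r)^(−n)) = 19979.76·0.0150833 / (1 − 1.01508^(−6)).
Denominator 1 − (1+r)^(−6) = 0.0859081914.
P = 301.361 / 0.0859081914 ≈ 3507.95.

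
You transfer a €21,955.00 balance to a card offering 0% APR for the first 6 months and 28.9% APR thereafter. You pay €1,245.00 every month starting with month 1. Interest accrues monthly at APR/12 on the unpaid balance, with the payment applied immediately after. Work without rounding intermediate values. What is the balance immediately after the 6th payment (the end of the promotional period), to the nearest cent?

€14,485.00

Promo months 1–6 at r₀ = 0%/12 = 0; months 7+ at r₁ = 28.9%/12 = 0.0240833.
After month 6 (no interest yet): B = €21,955.00 − 6·€1,245.00 = €14,485.00.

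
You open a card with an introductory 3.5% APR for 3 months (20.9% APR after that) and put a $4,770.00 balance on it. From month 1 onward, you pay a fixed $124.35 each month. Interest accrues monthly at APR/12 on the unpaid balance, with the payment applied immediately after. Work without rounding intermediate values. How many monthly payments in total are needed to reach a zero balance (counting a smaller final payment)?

60 months

Promo months 1–3 at r₀ = 3.5%/12 = 0.00291667; months 4+ at r₁ = 20.9%/12 = 0.0174167.
After month 3: iterate B ← B·(1+r₀) − $124.35 for 3 months → $4,437.72.
Then at r₁ with $124.35/mo: n₂ = −ln(1 − r₁·B/P)/ln(1+r₁) ≈ 56.27 → 57 more payments.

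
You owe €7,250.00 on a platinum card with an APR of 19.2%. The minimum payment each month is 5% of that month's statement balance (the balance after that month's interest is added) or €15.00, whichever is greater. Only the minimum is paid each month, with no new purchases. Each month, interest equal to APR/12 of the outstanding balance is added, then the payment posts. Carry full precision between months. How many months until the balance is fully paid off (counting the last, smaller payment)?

115 months

Monthly rate r = 19.2%/12 = 1.6% = 0.016.
While 5% of the post-interest balance exceeds €15.00, each month B ← (B·(1+r))·(1 − 0.05), i.e. B shrinks by the factor (1+r)·0.95 = 0.9652.
This holds for months 1–91. Entering month 92 the balance is €288.74; 5% of the post-interest balance is now below €15.00, so the flat €15.00 minimum applies from here.
From month 92 a fixed €15.00 at rate r clears €288.74 in 24 more payments. Total: 91 + 24 = 115 months.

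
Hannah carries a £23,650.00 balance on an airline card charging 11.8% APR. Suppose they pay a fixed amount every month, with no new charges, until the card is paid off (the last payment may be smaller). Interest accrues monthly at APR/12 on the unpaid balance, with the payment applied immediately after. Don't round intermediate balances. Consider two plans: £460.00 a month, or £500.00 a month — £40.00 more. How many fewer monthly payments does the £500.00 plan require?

Monthly rate r = 11.8%/12 = 0.983333% = 0.00983333.
At £460.00/mo: n = ⌈−ln(1 − rB₀/P)/ln(1+r)⌉ = 72 payments (last £450.22); total interest = total paid − £23,650.00 = £9,460.22.
At £500.00/mo: 64 payments (last £471.89); total interest £8,321.89.
Payments saved = 72 − 64 = 8.

8 fewer payments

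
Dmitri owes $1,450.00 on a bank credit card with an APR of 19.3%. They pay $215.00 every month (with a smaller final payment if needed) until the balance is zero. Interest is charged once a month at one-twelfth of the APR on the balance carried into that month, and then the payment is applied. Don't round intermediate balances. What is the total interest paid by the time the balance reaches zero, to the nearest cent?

Monthly rate r = 19.3%/12 = 1.60833% = 0.0160833.
Payoff takes n = ⌈−ln(1 − rB₀/P)/ln(1+r)⌉ = ⌈7.196⌉ = 8 payments; the last is $42.41.
Total paid = 7·$215.00 + $42.41 = $1,547.41.
Total interest = total paid − principal = $1,547.41 − $1,450.00 = $97.41.

$97.41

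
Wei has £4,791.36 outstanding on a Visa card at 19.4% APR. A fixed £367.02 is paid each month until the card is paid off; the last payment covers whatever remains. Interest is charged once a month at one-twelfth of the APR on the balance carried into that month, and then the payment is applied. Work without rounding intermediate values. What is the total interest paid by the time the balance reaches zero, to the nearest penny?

£634.21

Monthly rate r = 19.4%/12 = 1.61667% = 0.0161667.
Payoff takes n = ⌈−ln(1 − rB₀/P)/ln(1+r)⌉ = ⌈14.781⌉ = 15 payments; the last is £287.29.
Total paid = 14·£367.02 + £287.29 = £5,425.57.
Total interest = total paid − principal = £5,425.57 − £4,791.36 = £634.21.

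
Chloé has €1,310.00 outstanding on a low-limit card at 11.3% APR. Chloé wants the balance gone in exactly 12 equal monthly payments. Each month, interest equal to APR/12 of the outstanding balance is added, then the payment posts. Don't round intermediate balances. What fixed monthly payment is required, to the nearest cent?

€115.96

Monthly rate r = 11.3%/12 = 0.941667% = 0.00941667.
Level-payment amortization: P = B₀·r / (1 − (1+r)^(−n)) = 1310.00·0.00941667 / (1 − 1.00942^(−12)).
Denominator 1 − (1+r)^(−12) = 0.106376984.
P = 12.3358 / 0.106376984 ≈ 115.96.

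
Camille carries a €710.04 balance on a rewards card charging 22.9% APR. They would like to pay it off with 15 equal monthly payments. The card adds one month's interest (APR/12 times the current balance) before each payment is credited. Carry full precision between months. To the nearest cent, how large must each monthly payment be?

€54.88

Monthly rate r = 22.9%/12 = 1.90833% = 0.0190833.
Level-payment amortization: P = B₀·r / (1 − (1+r)^(−n)) = 710.04·0.0190833 / (1 − 1.01908^(−15)).
Denominator 1 − (1+r)^(−15) = 0.24689676.
P = 13.5499 / 0.24689676 ≈ 54.88.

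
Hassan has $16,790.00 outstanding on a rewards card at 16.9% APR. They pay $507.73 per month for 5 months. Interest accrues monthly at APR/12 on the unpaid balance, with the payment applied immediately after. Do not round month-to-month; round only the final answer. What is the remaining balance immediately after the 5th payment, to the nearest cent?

$15,394.90

Monthly rate r = 16.9%/12 = 1.40833% = 0.0140833.
Each month: B ← B·(1+r) − $507.73.
Month 1: interest $236.46; balance after payment $16,518.73.
Month 2: interest $232.64; balance after payment $16,243.64.
Month 3: interest $228.76; balance after payment $15,964.67.
Month 4: interest $224.84; balance after payment $15,681.78.
Month 5: interest $220.85; balance after payment $15,394.90.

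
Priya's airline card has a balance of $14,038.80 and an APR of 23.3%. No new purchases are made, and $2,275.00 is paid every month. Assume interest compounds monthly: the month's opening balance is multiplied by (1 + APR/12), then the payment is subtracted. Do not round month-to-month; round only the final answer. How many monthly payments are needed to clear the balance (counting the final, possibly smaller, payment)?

Monthly rate r = 23.3%/12 = 1.94167% = 0.0194167.
Recurrence: B ← B·(1+r) − $2,275.00.
Month 1: interest $272.59; balance after payment $12,036.39.
Month 2: interest $233.71; balance after payment $9,995.09.
Closed form: n = −ln(1 − rB₀/P)/ln(1+r) = −ln(0.88018)/ln(1.01942) ≈ 6.637, so the balance reaches zero during payment 7.

7 payments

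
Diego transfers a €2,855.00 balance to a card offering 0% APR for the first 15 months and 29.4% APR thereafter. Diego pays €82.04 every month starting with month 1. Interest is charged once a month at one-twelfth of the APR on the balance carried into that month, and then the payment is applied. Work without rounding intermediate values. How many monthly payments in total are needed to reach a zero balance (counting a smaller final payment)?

Promo months 1–15 at r₀ = 0%/12 = 0; months 16+ at r₁ = 29.4%/12 = 0.0245.
After month 15 (no interest yet): B = €2,855.00 − 15·€82.04 = €1,624.40.
Then at r₁ with €82.04/mo: n₂ = −ln(1 − r₁·B/P)/ln(1+r₁) ≈ 27.42 → 28 more payments.

43 months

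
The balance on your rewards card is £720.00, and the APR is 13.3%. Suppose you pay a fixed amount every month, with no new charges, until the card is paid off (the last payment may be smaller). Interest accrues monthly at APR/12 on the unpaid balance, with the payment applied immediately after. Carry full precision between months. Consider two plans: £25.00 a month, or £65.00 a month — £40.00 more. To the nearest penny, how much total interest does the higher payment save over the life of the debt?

£99.60

Monthly rate r = 13.3%/12 = 1.10833% = 0.0110833.
At £25.00/mo: n = ⌈−ln(1 − rB₀/P)/ln(1+r)⌉ = 35 payments (last £22.07); total interest = total paid − £720.00 = £152.07.
At £65.00/mo: 12 payments (last £57.47); total interest £52.47.
Interest saved = £152.07 − £52.47 = £99.60.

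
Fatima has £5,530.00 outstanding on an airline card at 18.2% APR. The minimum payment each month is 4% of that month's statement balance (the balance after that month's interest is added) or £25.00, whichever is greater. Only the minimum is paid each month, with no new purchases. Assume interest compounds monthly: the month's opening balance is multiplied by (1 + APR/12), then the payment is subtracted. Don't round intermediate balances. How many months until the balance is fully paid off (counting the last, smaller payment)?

117 months

Monthly rate r = 18.2%/12 = 1.51667% = 0.0151667.
While 4% of the post-interest balance exceeds £25.00, each month B ← (B·(1+r))·(1 − 0.04), i.e. B shrinks by the factor (1+r)·0.96 = 0.97456.
This holds for months 1–86. Entering month 87 the balance is £602.92; 4% of the post-interest balance is now below £25.00, so the flat £25.00 minimum applies from here.
From month 87 a fixed £25.00 at rate r clears £602.92 in 31 more payments. Total: 86 + 31 = 117 months.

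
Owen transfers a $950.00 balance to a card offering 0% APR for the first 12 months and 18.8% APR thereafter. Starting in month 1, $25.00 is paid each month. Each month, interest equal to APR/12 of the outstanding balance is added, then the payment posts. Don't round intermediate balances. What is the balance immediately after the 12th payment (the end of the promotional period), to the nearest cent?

$650.00

Promo months 1–12 at r₀ = 0%/12 = 0; months 13+ at r₁ = 18.8%/12 = 0.0156667.
After month 12 (no interest yet): B = $950.00 − 12·$25.00 = $650.00.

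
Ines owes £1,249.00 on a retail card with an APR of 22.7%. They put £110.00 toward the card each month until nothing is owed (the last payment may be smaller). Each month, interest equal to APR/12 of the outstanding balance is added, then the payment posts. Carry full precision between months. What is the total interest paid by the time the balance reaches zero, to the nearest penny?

£170.43

Monthly rate r = 22.7%/12 = 1.89167% = 0.0189167.
Payoff takes n = ⌈−ln(1 − rB₀/P)/ln(1+r)⌉ = ⌈12.903⌉ = 13 payments; the last is £99.43.
Total paid = 12·£110.00 + £99.43 = £1,419.43.
Total interest = total paid − principal = £1,419.43 − £1,249.00 = £170.43.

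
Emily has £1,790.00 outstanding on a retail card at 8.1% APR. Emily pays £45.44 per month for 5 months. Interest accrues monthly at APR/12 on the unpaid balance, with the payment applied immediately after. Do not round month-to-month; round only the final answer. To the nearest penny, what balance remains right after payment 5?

Monthly rate r = 8.1%/12 = 0.675% = 0.00675.
Each month: B ← B·(1+r) − £45.44.
Month 1: interest £12.08; balance after payment £1,756.64.
Month 2: interest £11.86; balance after payment £1,723.06.
Month 3: interest £11.63; balance after payment £1,689.25.
Month 4: interest £11.40; balance after payment £1,655.21.
Month 5: interest £11.17; balance after payment £1,620.95.

£1,620.95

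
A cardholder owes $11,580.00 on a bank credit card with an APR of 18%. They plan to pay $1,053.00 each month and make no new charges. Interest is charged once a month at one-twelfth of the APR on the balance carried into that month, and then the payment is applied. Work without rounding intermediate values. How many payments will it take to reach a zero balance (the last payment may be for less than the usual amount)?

Monthly rate r = 18%/12 = 1.5% = 0.015.
Recurrence: B ← B·(1+r) − $1,053.00.
Month 1: interest $173.70; balance after payment $10,700.70.
Month 2: interest $160.51; balance after payment $9,808.21.
Closed form: n = −ln(1 − rB₀/P)/ln(1+r) = −ln(0.83504)/ln(1.015) ≈ 12.108, so the balance reaches zero during payment 13.

13 payments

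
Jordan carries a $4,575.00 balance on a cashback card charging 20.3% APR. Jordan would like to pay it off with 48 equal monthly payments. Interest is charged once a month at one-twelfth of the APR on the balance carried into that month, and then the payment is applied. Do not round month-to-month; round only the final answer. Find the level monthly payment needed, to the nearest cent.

$139.95

Monthly rate r = 20.3%/12 = 1.69167% = 0.0169167.
Level-payment amortization: P = B₀·r / (1 − (1+r)^(−n)) = 4575.00·0.0169167 / (1 − 1.01692^(−48)).
Denominator 1 − (1+r)^(−48) = 0.553005202.
P = 77.3937 / 0.553005202 ≈ 139.95.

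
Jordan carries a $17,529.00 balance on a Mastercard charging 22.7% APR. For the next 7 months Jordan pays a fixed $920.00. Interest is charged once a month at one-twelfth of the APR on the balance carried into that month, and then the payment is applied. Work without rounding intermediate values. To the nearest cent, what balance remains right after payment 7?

Monthly rate r = 22.7%/12 = 1.89167% = 0.0189167.
Each month: B ← B·(1+r) − $920.00.
Month 1: interest $331.59; balance after payment $16,940.59.
Month 2: interest $320.46; balance after payment $16,341.05.
Month 3: interest $309.12; balance after payment $15,730.17.
Month 4: interest $297.56; balance after payment $15,107.73.
Month 5: interest $285.79; balance after payment $14,473.52.
Month 6: interest $273.79; balance after payment $13,827.31.
Month 7: interest $261.57; balance after payment $13,168.88.

$13,168.88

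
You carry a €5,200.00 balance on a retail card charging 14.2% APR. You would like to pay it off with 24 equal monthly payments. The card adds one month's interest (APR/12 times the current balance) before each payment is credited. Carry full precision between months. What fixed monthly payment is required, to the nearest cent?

€250.16

Monthly rate r = 14.2%/12 = 1.18333% = 0.0118333.
Level-payment amortization: P = B₀·r / (1 − (1+r)^(−n)) = 5200.00·0.0118333 / (1 − 1.01183^(−24)).
Denominator 1 − (1+r)^(−24) = 0.245977301.
P = 61.5333 / 0.245977301 ≈ 250.16.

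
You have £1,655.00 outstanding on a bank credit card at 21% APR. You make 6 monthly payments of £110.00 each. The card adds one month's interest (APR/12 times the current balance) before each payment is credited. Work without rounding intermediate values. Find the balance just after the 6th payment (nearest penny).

£1,147.00

Monthly rate r = 21%/12 = 1.75% = 0.0175.
Each month: B ← B·(1+r) − £110.00.
Month 1: interest £28.96; balance after payment £1,573.96.
Month 2: interest £27.54; balance after payment £1,491.51.
Month 3: interest £26.10; balance after payment £1,407.61.
Month 4: interest £24.63; balance after payment £1,322.24.
Month 5: interest £23.14; balance after payment £1,235.38.
Month 6: interest £21.62; balance after payment £1,147.00.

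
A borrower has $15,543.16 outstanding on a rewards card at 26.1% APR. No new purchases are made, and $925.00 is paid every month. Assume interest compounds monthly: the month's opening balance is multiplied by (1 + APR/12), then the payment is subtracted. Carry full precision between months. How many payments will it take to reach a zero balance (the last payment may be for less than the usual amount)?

22 months

Monthly rate r = 26.1%/12 = 2.175% = 0.02175.
Recurrence: B ← B·(1+r) − $925.00.
Month 1: interest $338.06; balance after payment $14,956.22.
Month 2: interest $325.30; balance after payment $14,356.52.
Closed form: n = −ln(1 − rB₀/P)/ln(1+r) = −ln(0.63453)/ln(1.02175) ≈ 21.141, so the balance reaches zero during payment 22.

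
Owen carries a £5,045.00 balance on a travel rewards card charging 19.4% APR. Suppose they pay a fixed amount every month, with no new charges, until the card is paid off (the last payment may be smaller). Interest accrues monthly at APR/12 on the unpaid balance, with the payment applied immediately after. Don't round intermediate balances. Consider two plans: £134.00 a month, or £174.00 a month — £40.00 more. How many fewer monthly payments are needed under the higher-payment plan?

19 fewer payments

Monthly rate r = 19.4%/12 = 1.61667% = 0.0161667.
At £134.00/mo: n = ⌈−ln(1 − rB₀/P)/ln(1+r)⌉ = 59 payments (last £67.26); total interest = total paid − £5,045.00 = £2,794.26.
At £174.00/mo: 40 payments (last £76.80); total interest £1,817.80.
Payments saved = 59 − 40 = 19.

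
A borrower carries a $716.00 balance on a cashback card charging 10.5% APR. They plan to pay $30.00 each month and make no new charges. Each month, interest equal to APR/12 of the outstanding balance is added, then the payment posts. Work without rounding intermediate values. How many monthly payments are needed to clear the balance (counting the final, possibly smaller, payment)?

27 months

Monthly rate r = 10.5%/12 = 0.875% = 0.00875.
Recurrence: B ← B·(1+r) − $30.00.
Month 1: interest $6.27; balance after payment $692.26.
Month 2: interest $6.06; balance after payment $668.32.
Closed form: n = −ln(1 − rB₀/P)/ln(1+r) = −ln(0.79117)/ln(1.00875) ≈ 26.888, so the balance reaches zero during payment 27.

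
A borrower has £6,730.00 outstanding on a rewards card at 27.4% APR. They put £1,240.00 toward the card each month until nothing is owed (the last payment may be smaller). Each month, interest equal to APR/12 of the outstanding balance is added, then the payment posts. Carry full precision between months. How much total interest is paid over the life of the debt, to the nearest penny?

Monthly rate r = 27.4%/12 = 2.28333% = 0.0228333.
Payoff takes n = ⌈−ln(1 − rB₀/P)/ln(1+r)⌉ = ⌈5.860⌉ = 6 payments; the last is £1,068.42.
Total paid = 5·£1,240.00 + £1,068.42 = £7,268.42.
Total interest = total paid − principal = £7,268.42 − £6,730.00 = £538.42.

£538.42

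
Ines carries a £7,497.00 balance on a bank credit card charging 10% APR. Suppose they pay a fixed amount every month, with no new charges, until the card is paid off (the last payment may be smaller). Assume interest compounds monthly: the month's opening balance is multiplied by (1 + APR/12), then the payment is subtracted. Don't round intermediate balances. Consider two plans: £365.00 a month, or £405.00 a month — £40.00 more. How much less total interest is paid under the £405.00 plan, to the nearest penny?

£80.59

Monthly rate r = 10%/12 = 0.833333% = 0.00833333.
At £365.00/mo: n = ⌈−ln(1 − rB₀/P)/ln(1+r)⌉ = 23 payments (last £227.29); total interest = total paid − £7,497.00 = £760.29.
At £405.00/mo: 21 payments (last £76.70); total interest £679.70.
Interest saved = £760.29 − £679.70 = £80.59.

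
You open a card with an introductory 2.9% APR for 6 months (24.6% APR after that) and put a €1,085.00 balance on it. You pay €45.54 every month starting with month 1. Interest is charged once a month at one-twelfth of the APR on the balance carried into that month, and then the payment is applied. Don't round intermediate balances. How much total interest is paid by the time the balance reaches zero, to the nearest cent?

Promo months 1–6 at r₀ = 2.9%/12 = 0.00241667; months 7+ at r₁ = 24.6%/12 = 0.0205.
After month 6: iterate B ← B·(1+r₀) − €45.54 for 6 months → €825.93.
Then at r₁ with €45.54/mo: n₂ = −ln(1 − r₁·B/P)/ln(1+r₁) ≈ 22.91 → 23 more payments.
Total paid = 28·€45.54 + €41.45 = €1,316.57; interest = €1,316.57 − €1,085.00 = €231.57.

€231.57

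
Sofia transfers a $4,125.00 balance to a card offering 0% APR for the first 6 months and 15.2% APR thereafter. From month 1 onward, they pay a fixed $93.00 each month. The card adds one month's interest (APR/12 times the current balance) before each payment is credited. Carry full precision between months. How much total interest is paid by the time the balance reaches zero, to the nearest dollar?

$1,348

Promo months 1–6 at r₀ = 0%/12 = 0; months 7+ at r₁ = 15.2%/12 = 0.0126667.
After month 6 (no interest yet): B = $4,125.00 − 6·$93.00 = $3,567.00.
Then at r₁ with $93.00/mo: n₂ = −ln(1 − r₁·B/P)/ln(1+r₁) ≈ 52.85 → 53 more payments.
Total paid = 58·$93.00 + $78.89 = $5,472.89; interest = $5,472.89 − $4,125.00 = $1,347.89.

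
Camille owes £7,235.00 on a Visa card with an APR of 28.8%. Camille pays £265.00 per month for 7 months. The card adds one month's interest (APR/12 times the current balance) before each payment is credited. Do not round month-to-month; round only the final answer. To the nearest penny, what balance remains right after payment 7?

£6,547.55

Monthly rate r = 28.8%/12 = 2.4% = 0.024.
Each month: B ← B·(1+r) − £265.00.
Month 1: interest £173.64; balance after payment £7,143.64.
Month 2: interest £171.45; balance after payment £7,050.09.
Month 3: interest £169.20; balance after payment £6,954.29.
Month 4: interest £166.90; balance after payment £6,856.19.
Month 5: interest £164.55; balance after payment £6,755.74.
Month 6: interest £162.14; balance after payment £6,652.88.
Month 7: interest £159.67; balance after payment £6,547.55.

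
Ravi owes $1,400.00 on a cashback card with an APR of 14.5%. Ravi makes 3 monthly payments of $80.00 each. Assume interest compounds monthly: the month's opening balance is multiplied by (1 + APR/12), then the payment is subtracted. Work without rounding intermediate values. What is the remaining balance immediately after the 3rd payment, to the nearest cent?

Monthly rate r = 14.5%/12 = 1.20833% = 0.0120833.
Each month: B ← B·(1+r) − $80.00.
Month 1: interest $16.92; balance after payment $1,336.92.
Month 2: interest $16.15; balance after payment $1,273.07.
Month 3: interest $15.38; balance after payment $1,208.45.

$1,208.45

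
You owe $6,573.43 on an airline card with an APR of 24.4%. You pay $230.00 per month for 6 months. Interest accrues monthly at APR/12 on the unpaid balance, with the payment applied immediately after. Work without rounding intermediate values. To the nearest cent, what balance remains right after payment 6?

Monthly rate r = 24.4%/12 = 2.03333% = 0.0203333.
Each month: B ← B·(1+r) − $230.00.
Month 1: interest $133.66; balance after payment $6,477.09.
Month 2: interest $131.70; balance after payment $6,378.79.
Month 3: interest $129.70; balance after payment $6,278.49.
Month 4: interest $127.66; balance after payment $6,176.16.
Month 5: interest $125.58; balance after payment $6,071.74.
Month 6: interest $123.46; balance after payment $5,965.20.

$5,965.20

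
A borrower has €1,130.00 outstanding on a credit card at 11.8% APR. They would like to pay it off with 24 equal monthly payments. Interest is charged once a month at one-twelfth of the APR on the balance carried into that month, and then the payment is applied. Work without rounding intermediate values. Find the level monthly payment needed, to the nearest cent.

Monthly rate r = 11.8%/12 = 0.983333% = 0.00983333.
Level-payment amortization: P = B₀·r / (1 − (1+r)^(−n)) = 1130.00·0.00983333 / (1 − 1.00983^(−24)).
Denominator 1 − (1+r)^(−24) = 0.209308356.
P = 11.1117 / 0.209308356 ≈ 53.09.

€53.09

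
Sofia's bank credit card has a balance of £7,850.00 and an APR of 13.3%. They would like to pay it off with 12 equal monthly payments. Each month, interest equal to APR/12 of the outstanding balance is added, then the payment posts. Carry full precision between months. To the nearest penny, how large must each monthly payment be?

£702.25

Monthly rate r = 13.3%/12 = 1.10833% = 0.0110833.
Level-payment amortization: P = B₀·r / (1 − (1+r)^(−n)) = 7850.00·0.0110833 / (1 − 1.01108^(−12)).
Denominator 1 − (1+r)^(−12) = 0.123894148.
P = 87.0042 / 0.123894148 ≈ 702.25.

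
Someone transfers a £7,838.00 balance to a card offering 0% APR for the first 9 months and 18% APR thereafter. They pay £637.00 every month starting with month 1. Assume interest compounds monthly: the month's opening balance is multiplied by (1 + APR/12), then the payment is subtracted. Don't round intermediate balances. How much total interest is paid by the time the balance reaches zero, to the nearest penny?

Promo months 1–9 at r₀ = 0%/12 = 0; months 10+ at r₁ = 18%/12 = 0.015.
After month 9 (no interest yet): B = £7,838.00 − 9·£637.00 = £2,105.00.
Then at r₁ with £637.00/mo: n₂ = −ln(1 − r₁·B/P)/ln(1+r₁) ≈ 3.41 → 4 more payments.
Total paid = 12·£637.00 + £265.26 = £7,909.26; interest = £7,909.26 − £7,838.00 = £71.26.

£71.26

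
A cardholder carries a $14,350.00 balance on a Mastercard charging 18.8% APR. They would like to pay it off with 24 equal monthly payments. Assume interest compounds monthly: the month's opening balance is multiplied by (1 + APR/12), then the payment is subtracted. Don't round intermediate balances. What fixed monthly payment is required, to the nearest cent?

$721.97

Monthly rate r = 18.8%/12 = 1.56667% = 0.0156667.
Level-payment amortization: P = B₀·r / (1 − (1+r)^(−n)) = 14350.00·0.0156667 / (1 − 1.01567^(−24)).
Denominator 1 − (1+r)^(−24) = 0.311393351.
P = 224.817 / 0.311393351 ≈ 721.97.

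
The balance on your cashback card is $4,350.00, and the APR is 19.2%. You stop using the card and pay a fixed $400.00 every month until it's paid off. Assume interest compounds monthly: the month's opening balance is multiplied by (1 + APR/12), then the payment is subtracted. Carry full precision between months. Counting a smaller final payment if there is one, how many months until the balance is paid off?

13 payments

Monthly rate r = 19.2%/12 = 1.6% = 0.016.
Recurrence: B ← B·(1+r) − $400.00.
Month 1: interest $69.60; balance after payment $4,019.60.
Month 2: interest $64.31; balance after payment $3,683.91.
Closed form: n = −ln(1 − rB₀/P)/ln(1+r) = −ln(0.826)/ln(1.016) ≈ 12.043, so the balance reaches zero during payment 13.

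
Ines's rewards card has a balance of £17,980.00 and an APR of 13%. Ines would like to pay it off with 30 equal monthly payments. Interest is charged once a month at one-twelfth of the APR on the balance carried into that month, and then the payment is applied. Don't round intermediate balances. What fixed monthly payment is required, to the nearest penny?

Monthly rate r = 13%/12 = 1.08333% = 0.0108333.
Level-payment amortization: P = B₀·r / (1 − (1+r)^(−n)) = 17980.00·0.0108333 / (1 − 1.01083^(−30)).
Denominator 1 − (1+r)^(−30) = 0.276208705.
P = 194.783 / 0.276208705 ≈ 705.20.

£705.20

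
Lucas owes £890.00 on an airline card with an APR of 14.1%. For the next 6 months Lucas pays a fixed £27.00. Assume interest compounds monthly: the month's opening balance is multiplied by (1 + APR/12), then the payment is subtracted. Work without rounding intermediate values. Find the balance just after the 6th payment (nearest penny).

Monthly rate r = 14.1%/12 = 1.175% = 0.01175.
Each month: B ← B·(1+r) − £27.00.
Month 1: interest £10.46; balance after payment £873.46.
Month 2: interest £10.26; balance after payment £856.72.
Month 3: interest £10.07; balance after payment £839.79.
Month 4: interest £9.87; balance after payment £822.65.
Month 5: interest £9.67; balance after payment £805.32.
Month 6: interest £9.46; balance after payment £787.78.

£787.78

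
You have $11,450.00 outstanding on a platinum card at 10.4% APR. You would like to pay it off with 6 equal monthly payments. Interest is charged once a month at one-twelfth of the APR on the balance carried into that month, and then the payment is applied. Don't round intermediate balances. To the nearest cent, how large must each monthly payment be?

Monthly rate r = 10.4%/12 = 0.866667% = 0.00866667.
Level-payment amortization: P = B₀·r / (1 − (1+r)^(−n)) = 11450.00·0.00866667 / (1 − 1.00867^(−6)).
Denominator 1 − (1+r)^(−6) = 0.0504584219.
P = 99.2333 / 0.0504584219 ≈ 1966.64.

$1,966.64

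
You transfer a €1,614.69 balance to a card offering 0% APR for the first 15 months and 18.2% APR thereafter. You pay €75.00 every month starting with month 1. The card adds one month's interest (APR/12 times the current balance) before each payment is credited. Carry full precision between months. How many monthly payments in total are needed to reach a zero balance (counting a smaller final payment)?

Promo months 1–15 at r₀ = 0%/12 = 0; months 16+ at r₁ = 18.2%/12 = 0.0151667.
After month 15 (no interest yet): B = €1,614.69 − 15·€75.00 = €489.69.
Then at r₁ with €75.00/mo: n₂ = −ln(1 − r₁·B/P)/ln(1+r₁) ≈ 6.93 → 7 more payments.

22 payments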